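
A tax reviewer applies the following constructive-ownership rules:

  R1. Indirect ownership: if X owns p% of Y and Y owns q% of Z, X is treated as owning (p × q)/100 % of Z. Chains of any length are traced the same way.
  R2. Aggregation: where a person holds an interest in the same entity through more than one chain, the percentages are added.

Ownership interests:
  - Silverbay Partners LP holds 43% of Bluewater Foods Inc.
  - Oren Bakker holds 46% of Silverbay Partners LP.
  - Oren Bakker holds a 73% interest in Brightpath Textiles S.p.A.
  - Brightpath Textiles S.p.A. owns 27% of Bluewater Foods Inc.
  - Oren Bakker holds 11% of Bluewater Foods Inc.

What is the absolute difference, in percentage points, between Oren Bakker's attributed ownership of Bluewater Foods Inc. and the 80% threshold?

29.51

Chain via Brightpath Textiles S.p.A. (R1): 73% × 27% = 19.71% of Bluewater Foods Inc.
Chain via Silverbay Partners LP (R1): 46% × 43% = 19.78% of Bluewater Foods Inc.
Direct interest in Bluewater Foods Inc: 11%.
Aggregating (R2): 19.71% + 19.78% + 11% = 50.49%.
50.49% falls short of the 80% threshold by 29.51 percentage points.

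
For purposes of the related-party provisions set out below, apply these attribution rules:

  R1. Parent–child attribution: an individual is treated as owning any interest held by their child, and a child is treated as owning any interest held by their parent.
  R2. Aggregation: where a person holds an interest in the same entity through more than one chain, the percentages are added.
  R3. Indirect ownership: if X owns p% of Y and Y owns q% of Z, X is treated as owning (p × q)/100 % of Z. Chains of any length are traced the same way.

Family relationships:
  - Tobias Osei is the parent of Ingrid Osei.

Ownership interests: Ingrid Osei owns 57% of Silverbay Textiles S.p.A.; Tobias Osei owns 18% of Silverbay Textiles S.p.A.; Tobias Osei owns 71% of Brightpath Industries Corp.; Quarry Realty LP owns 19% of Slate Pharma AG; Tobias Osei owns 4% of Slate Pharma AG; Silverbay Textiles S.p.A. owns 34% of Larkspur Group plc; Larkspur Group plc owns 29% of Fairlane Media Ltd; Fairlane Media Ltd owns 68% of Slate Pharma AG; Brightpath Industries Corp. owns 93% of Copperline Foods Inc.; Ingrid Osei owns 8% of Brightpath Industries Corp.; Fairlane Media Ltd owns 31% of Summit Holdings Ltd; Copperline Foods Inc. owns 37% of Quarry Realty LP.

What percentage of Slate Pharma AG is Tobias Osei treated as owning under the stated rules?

14.193541%

By parent–child attribution (R1), Tobias Osei is treated as also owning Ingrid Osei's interest in Brightpath Industries Corp, giving 71% + 8% = 79%.
By parent–child attribution (R1), Tobias Osei is treated as also owning Ingrid Osei's interest in Silverbay Textiles S.p.A, giving 18% + 57% = 75%.
Chain via Brightpath Industries Corp. → Copperline Foods Inc. → Quarry Realty LP (R3): 79% × 93% × 37% × 19% = 5.164941% of Slate Pharma AG.
Chain via Silverbay Textiles S.p.A. → Larkspur Group plc → Fairlane Media Ltd (R3): 75% × 34% × 29% × 68% = 5.0286% of Slate Pharma AG.
Direct interest in Slate Pharma AG: 4%.
Aggregating (R2): 5.164941% + 5.0286% + 4% = 14.193541%.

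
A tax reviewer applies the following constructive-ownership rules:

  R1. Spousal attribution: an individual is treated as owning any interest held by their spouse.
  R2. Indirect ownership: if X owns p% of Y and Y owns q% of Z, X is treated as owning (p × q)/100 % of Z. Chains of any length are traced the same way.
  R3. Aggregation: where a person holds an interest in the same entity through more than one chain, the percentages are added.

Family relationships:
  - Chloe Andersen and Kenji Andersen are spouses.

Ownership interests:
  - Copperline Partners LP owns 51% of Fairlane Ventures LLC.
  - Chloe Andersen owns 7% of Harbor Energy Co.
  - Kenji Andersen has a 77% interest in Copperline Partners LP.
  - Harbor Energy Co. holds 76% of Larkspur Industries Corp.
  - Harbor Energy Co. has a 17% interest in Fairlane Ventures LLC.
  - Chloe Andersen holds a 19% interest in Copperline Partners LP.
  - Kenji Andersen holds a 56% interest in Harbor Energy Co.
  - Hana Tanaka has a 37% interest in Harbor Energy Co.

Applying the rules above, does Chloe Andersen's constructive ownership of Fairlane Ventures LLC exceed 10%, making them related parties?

Yes

By spousal attribution (R1), Chloe Andersen is treated as also owning Kenji Andersen's interest in Harbor Energy Co, giving 7% + 56% = 63%.
By spousal attribution (R1), Chloe Andersen is treated as also owning Kenji Andersen's interest in Copperline Partners LP, giving 19% + 77% = 96%.
Chain via Harbor Energy Co. (R2): 63% × 17% = 10.71% of Fairlane Ventures LLC.
Chain via Copperline Partners LP (R2): 96% × 51% = 48.96% of Fairlane Ventures LLC.
Aggregating (R3): 10.71% + 48.96% = 59.67%.
59.67% exceeds the 10% threshold, so Chloe is a related party to Fairlane Ventures LLC.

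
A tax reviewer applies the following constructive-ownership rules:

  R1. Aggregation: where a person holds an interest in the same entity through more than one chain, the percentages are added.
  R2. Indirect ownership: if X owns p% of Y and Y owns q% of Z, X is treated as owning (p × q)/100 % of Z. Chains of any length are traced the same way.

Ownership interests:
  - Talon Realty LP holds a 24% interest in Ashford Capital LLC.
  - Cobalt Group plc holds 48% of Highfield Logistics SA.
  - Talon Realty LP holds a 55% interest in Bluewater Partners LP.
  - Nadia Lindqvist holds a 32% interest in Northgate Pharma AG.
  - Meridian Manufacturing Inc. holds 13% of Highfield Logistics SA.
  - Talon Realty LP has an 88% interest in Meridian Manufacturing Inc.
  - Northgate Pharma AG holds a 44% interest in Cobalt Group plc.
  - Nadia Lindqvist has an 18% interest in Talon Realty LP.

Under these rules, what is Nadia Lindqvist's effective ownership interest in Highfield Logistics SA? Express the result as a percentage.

8.8176%

Chain via Talon Realty LP → Meridian Manufacturing Inc. (R2): 18% × 88% × 13% = 2.0592% of Highfield Logistics SA.
Chain via Northgate Pharma AG → Cobalt Group plc (R2): 32% × 44% × 48% = 6.7584% of Highfield Logistics SA.
Aggregating (R1): 2.0592% + 6.7584% = 8.8176%.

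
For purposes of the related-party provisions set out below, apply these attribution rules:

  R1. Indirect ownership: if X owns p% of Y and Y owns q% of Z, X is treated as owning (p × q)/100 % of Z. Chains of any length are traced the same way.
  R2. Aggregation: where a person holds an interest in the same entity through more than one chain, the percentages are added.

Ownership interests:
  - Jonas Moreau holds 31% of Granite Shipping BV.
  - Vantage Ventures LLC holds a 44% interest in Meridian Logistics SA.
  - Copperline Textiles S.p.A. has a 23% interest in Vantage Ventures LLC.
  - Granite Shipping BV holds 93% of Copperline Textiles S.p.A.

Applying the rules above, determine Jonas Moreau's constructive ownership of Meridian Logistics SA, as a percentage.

2.917596%

Chain via Granite Shipping BV → Copperline Textiles S.p.A. → Vantage Ventures LLC (R1): 31% × 93% × 23% × 44% = 2.917596% of Meridian Logistics SA.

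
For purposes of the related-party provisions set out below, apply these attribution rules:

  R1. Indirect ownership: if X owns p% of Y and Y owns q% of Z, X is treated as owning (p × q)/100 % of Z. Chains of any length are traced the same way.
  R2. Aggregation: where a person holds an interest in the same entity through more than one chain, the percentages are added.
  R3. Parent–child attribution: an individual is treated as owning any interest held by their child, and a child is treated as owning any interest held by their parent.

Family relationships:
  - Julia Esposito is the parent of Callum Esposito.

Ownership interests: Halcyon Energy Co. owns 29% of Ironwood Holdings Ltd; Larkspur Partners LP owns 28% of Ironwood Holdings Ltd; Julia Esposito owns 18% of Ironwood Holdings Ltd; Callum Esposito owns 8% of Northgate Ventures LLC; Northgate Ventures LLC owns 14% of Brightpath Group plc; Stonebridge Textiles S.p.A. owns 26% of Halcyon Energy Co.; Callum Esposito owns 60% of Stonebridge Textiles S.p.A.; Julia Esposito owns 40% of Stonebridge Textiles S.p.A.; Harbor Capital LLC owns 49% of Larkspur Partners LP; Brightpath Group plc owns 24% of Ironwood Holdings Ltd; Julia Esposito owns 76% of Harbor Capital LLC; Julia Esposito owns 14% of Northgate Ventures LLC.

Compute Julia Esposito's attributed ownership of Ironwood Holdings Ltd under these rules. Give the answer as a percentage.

By parent–child attribution (R3), Julia Esposito is treated as also owning Callum Esposito's interest in Northgate Ventures LLC, giving 14% + 8% = 22%.
By parent–child attribution (R3), Julia Esposito is treated as also owning Callum Esposito's interest in Stonebridge Textiles S.p.A, giving 40% + 60% = 100%.
Chain via Northgate Ventures LLC → Brightpath Group plc (R1): 22% × 14% × 24% = 0.7392% of Ironwood Holdings Ltd.
Chain via Stonebridge Textiles S.p.A. → Halcyon Energy Co. (R1): 100% × 26% × 29% = 7.54% of Ironwood Holdings Ltd.
Chain via Harbor Capital LLC → Larkspur Partners LP (R1): 76% × 49% × 28% = 10.4272% of Ironwood Holdings Ltd.
Direct interest in Ironwood Holdings Ltd: 18%.
Aggregating (R2): 0.7392% + 7.54% + 10.4272% + 18% = 36.7064%.

36.7064%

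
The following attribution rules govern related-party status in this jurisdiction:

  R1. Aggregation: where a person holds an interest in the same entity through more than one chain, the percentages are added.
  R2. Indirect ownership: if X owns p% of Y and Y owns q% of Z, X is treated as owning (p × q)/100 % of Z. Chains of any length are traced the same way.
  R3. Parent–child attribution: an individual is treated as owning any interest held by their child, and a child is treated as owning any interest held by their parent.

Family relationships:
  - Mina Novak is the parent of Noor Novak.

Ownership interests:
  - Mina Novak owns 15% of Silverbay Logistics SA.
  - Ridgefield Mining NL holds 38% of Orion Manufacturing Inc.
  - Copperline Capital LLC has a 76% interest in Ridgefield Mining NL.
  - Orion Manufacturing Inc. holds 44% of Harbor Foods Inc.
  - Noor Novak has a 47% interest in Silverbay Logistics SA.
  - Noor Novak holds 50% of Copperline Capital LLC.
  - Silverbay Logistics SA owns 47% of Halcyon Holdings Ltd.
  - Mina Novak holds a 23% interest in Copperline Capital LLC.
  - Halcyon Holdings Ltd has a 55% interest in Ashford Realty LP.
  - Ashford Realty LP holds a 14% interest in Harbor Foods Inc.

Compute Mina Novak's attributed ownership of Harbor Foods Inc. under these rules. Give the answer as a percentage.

By parent–child attribution (R3), Mina Novak is treated as also owning Noor Novak's interest in Copperline Capital LLC, giving 23% + 50% = 73%.
By parent–child attribution (R3), Mina Novak is treated as also owning Noor Novak's interest in Silverbay Logistics SA, giving 15% + 47% = 62%.
Chain via Copperline Capital LLC → Ridgefield Mining NL → Orion Manufacturing Inc. (R2): 73% × 76% × 38% × 44% = 9.276256% of Harbor Foods Inc.
Chain via Silverbay Logistics SA → Halcyon Holdings Ltd → Ashford Realty LP (R2): 62% × 47% × 55% × 14% = 2.24378% of Harbor Foods Inc.
Aggregating (R1): 9.276256% + 2.24378% = 11.520036%.

11.520036%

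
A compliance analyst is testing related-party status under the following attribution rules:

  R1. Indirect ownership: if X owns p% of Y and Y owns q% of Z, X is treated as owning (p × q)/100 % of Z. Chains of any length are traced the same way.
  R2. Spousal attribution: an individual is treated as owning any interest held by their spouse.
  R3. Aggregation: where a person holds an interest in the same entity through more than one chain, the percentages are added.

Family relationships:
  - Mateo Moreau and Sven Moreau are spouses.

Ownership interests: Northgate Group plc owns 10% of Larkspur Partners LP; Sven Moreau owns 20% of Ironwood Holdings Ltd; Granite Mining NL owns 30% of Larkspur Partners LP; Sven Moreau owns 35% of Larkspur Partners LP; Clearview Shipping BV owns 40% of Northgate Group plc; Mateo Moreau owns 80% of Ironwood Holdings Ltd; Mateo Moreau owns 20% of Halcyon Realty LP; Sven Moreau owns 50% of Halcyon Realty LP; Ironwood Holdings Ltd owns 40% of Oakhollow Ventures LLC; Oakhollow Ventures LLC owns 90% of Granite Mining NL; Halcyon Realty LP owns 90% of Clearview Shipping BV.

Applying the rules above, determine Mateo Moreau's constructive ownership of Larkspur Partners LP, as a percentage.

By spousal attribution (R2), Mateo Moreau is treated as also owning Sven Moreau's interest in Ironwood Holdings Ltd, giving 80% + 20% = 100%.
By spousal attribution (R2), Mateo Moreau is treated as also owning Sven Moreau's interest in Halcyon Realty LP, giving 20% + 50% = 70%.
By spousal attribution (R2), Mateo Moreau is treated as owning Sven Moreau's 35% interest in Larkspur Partners LP.
Chain via Ironwood Holdings Ltd → Oakhollow Ventures LLC → Granite Mining NL (R1): 100% × 40% × 90% × 30% = 10.8% of Larkspur Partners LP.
Chain via Halcyon Realty LP → Clearview Shipping BV → Northgate Group plc (R1): 70% × 90% × 40% × 10% = 2.52% of Larkspur Partners LP.
Direct interest in Larkspur Partners LP: 35%.
Aggregating (R3): 10.8% + 2.52% + 35% = 48.32%.

48.32%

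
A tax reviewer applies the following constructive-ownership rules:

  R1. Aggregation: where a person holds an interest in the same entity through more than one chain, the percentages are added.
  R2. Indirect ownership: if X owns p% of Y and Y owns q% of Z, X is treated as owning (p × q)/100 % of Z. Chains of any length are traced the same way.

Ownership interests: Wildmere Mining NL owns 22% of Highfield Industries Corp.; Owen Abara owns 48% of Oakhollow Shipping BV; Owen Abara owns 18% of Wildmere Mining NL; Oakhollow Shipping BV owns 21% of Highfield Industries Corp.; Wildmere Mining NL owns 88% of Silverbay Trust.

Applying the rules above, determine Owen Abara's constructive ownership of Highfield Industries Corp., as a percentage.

14.04%

Chain via Wildmere Mining NL (R2): 18% × 22% = 3.96% of Highfield Industries Corp.
Chain via Oakhollow Shipping BV (R2): 48% × 21% = 10.08% of Highfield Industries Corp.
Aggregating (R1): 3.96% + 10.08% = 14.04%.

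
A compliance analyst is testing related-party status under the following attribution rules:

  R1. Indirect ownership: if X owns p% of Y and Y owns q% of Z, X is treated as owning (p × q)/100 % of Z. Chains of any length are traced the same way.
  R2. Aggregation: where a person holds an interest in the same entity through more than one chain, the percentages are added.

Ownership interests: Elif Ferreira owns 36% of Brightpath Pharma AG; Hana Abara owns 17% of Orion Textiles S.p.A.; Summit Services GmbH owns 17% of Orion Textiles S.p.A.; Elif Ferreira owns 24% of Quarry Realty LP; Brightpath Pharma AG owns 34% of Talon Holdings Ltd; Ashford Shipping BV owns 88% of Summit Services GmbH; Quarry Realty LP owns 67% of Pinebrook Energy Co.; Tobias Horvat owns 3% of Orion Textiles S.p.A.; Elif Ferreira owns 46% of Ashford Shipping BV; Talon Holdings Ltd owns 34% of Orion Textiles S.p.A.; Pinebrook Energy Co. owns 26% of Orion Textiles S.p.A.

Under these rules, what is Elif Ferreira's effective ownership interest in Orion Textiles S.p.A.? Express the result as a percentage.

15.224%

Chain via Ashford Shipping BV → Summit Services GmbH (R1): 46% × 88% × 17% = 6.8816% of Orion Textiles S.p.A.
Chain via Brightpath Pharma AG → Talon Holdings Ltd (R1): 36% × 34% × 34% = 4.1616% of Orion Textiles S.p.A.
Chain via Quarry Realty LP → Pinebrook Energy Co. (R1): 24% × 67% × 26% = 4.1808% of Orion Textiles S.p.A.
Aggregating (R2): 6.8816% + 4.1616% + 4.1808% = 15.224%.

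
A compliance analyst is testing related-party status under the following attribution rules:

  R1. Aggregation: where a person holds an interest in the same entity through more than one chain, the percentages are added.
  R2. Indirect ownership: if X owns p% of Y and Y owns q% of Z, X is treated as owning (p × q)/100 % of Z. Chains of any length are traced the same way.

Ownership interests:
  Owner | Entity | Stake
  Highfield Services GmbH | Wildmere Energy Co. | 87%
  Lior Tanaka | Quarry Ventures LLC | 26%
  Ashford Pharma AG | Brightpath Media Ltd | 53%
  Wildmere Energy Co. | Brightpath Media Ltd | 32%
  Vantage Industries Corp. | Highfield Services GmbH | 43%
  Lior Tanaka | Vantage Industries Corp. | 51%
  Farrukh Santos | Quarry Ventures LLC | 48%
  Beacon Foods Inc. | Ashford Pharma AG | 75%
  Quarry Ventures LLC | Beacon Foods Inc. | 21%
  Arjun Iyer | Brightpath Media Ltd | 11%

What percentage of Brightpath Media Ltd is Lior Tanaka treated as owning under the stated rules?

8.275662%

Chain via Quarry Ventures LLC → Beacon Foods Inc. → Ashford Pharma AG (R2): 26% × 21% × 75% × 53% = 2.17035% of Brightpath Media Ltd.
Chain via Vantage Industries Corp. → Highfield Services GmbH → Wildmere Energy Co. (R2): 51% × 43% × 87% × 32% = 6.105312% of Brightpath Media Ltd.
Aggregating (R1): 2.17035% + 6.105312% = 8.275662%.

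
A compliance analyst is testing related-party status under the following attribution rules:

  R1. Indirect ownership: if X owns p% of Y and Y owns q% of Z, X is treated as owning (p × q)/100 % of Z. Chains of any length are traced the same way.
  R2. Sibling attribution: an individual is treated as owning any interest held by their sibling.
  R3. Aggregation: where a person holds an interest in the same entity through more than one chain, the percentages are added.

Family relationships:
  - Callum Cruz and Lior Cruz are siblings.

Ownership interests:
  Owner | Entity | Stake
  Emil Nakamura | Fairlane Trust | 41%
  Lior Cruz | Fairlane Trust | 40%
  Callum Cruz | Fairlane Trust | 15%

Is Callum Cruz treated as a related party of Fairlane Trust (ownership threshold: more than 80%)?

By sibling attribution (R2), Callum Cruz is treated as also owning Lior Cruz's interest in Fairlane Trust, giving 15% + 40% = 55%.
Direct interest in Fairlane Trust: 55%.
55% does not exceed the 80% threshold, so Callum is not a related party to Fairlane Trust.

No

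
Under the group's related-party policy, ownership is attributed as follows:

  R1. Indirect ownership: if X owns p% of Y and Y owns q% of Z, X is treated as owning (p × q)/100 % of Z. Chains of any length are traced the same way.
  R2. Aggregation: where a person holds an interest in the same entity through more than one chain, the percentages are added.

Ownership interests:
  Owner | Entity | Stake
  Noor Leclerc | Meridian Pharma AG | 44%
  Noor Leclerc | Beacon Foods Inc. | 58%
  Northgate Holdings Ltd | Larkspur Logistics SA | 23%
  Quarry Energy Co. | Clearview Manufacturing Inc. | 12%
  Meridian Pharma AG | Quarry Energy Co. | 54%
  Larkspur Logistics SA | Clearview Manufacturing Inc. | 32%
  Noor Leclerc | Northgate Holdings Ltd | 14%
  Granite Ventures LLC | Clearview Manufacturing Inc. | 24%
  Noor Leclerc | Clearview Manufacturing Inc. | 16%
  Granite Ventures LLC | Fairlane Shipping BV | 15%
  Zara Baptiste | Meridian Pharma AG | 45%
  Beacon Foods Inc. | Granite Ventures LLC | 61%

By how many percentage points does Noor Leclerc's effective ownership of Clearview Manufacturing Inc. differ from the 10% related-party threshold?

Chain via Northgate Holdings Ltd → Larkspur Logistics SA (R1): 14% × 23% × 32% = 1.0304% of Clearview Manufacturing Inc.
Chain via Beacon Foods Inc. → Granite Ventures LLC (R1): 58% × 61% × 24% = 8.4912% of Clearview Manufacturing Inc.
Chain via Meridian Pharma AG → Quarry Energy Co. (R1): 44% × 54% × 12% = 2.8512% of Clearview Manufacturing Inc.
Direct interest in Clearview Manufacturing Inc: 16%.
Aggregating (R2): 1.0304% + 8.4912% + 2.8512% + 16% = 28.3728%.
28.3728% exceeds the 10% threshold by 18.3728 percentage points.

18.3728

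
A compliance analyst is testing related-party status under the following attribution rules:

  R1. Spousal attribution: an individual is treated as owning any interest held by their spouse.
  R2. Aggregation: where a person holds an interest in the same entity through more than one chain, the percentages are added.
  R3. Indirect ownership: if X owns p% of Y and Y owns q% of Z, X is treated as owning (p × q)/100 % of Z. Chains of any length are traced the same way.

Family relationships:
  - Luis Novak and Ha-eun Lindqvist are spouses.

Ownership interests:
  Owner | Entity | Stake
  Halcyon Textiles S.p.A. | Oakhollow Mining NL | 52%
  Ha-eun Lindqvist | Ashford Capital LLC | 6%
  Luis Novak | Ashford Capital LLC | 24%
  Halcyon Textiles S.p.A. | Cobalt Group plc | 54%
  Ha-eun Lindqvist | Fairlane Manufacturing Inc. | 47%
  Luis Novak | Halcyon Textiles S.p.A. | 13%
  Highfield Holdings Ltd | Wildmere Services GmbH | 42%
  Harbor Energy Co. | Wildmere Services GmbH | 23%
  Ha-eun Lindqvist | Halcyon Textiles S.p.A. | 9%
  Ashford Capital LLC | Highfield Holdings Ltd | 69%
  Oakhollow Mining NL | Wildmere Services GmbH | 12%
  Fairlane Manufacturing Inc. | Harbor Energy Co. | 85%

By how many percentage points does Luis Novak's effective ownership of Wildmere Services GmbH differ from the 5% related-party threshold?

By spousal attribution (R1), Luis Novak is treated as also owning Ha-eun Lindqvist's interest in Ashford Capital LLC, giving 24% + 6% = 30%.
By spousal attribution (R1), Luis Novak is treated as also owning Ha-eun Lindqvist's interest in Halcyon Textiles S.p.A, giving 13% + 9% = 22%.
By spousal attribution (R1), Luis Novak is treated as owning Ha-eun Lindqvist's 47% interest in Fairlane Manufacturing Inc.
Chain via Ashford Capital LLC → Highfield Holdings Ltd (R3): 30% × 69% × 42% = 8.694% of Wildmere Services GmbH.
Chain via Halcyon Textiles S.p.A. → Oakhollow Mining NL (R3): 22% × 52% × 12% = 1.3728% of Wildmere Services GmbH.
Chain via Fairlane Manufacturing Inc. → Harbor Energy Co. (R3): 47% × 85% × 23% = 9.1885% of Wildmere Services GmbH.
Aggregating (R2): 8.694% + 1.3728% + 9.1885% = 19.2553%.
19.2553% exceeds the 5% threshold by 14.2553 percentage points.

14.2553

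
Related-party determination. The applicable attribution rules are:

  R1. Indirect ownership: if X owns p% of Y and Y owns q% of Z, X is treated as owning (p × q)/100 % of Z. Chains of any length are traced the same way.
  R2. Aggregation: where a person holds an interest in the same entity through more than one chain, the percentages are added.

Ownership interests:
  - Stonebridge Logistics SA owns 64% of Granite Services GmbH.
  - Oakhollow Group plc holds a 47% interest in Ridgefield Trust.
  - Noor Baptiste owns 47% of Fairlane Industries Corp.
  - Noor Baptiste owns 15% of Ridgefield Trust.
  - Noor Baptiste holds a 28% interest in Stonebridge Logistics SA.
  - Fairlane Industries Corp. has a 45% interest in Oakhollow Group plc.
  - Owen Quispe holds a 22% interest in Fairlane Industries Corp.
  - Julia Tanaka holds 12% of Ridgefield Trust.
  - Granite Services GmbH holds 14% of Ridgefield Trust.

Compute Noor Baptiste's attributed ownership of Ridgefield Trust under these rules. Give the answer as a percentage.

Chain via Fairlane Industries Corp. → Oakhollow Group plc (R1): 47% × 45% × 47% = 9.9405% of Ridgefield Trust.
Chain via Stonebridge Logistics SA → Granite Services GmbH (R1): 28% × 64% × 14% = 2.5088% of Ridgefield Trust.
Direct interest in Ridgefield Trust: 15%.
Aggregating (R2): 9.9405% + 2.5088% + 15% = 27.4493%.

27.4493%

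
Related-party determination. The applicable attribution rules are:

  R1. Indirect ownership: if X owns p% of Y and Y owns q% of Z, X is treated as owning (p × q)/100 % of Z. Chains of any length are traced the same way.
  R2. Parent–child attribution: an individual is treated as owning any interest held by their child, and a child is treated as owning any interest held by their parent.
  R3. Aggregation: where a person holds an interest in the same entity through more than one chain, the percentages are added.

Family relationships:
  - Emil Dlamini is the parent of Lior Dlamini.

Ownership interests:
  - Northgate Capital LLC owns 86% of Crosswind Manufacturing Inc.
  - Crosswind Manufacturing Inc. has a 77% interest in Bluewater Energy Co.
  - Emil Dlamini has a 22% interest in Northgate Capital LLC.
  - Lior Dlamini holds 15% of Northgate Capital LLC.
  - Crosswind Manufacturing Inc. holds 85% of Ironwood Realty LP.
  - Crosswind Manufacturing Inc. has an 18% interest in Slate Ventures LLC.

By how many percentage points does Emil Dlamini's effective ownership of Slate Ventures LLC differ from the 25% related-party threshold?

19.2724

By parent–child attribution (R2), Emil Dlamini is treated as also owning Lior Dlamini's interest in Northgate Capital LLC, giving 22% + 15% = 37%.
Chain via Northgate Capital LLC → Crosswind Manufacturing Inc. (R1): 37% × 86% × 18% = 5.7276% of Slate Ventures LLC.
5.7276% falls short of the 25% threshold by 19.2724 percentage points.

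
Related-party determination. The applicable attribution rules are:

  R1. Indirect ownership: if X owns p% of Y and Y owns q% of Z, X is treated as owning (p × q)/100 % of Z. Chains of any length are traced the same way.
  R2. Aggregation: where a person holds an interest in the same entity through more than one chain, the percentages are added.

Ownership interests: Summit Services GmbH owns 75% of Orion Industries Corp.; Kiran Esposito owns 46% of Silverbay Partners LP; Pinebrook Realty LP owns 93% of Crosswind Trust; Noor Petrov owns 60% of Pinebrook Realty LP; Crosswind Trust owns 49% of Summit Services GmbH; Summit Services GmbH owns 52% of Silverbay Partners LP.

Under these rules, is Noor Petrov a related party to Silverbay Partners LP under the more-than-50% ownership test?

Chain via Pinebrook Realty LP → Crosswind Trust → Summit Services GmbH (R1): 60% × 93% × 49% × 52% = 14.21784% of Silverbay Partners LP.
14.21784% does not exceed the 50% threshold, so Noor is not a related party to Silverbay Partners LP.

No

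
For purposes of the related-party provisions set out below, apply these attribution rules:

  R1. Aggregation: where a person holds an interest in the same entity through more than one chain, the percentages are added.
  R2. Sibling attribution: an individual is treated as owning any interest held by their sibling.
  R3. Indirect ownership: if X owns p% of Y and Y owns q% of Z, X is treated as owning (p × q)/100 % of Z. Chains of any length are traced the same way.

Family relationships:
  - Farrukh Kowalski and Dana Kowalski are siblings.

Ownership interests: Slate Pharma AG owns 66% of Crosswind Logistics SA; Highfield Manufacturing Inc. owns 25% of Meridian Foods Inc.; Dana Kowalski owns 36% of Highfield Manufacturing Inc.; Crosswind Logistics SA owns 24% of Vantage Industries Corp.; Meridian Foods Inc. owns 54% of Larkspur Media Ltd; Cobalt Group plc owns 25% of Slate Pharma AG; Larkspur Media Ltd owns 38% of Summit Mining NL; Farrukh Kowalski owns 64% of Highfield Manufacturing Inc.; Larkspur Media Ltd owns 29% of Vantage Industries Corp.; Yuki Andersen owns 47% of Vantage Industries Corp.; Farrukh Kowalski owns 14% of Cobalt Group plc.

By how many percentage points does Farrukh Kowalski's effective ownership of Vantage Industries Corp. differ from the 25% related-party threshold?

20.5306

By sibling attribution (R2), Farrukh Kowalski is treated as also owning Dana Kowalski's interest in Highfield Manufacturing Inc, giving 64% + 36% = 100%.
Chain via Cobalt Group plc → Slate Pharma AG → Crosswind Logistics SA (R3): 14% × 25% × 66% × 24% = 0.5544% of Vantage Industries Corp.
Chain via Highfield Manufacturing Inc. → Meridian Foods Inc. → Larkspur Media Ltd (R3): 100% × 25% × 54% × 29% = 3.915% of Vantage Industries Corp.
Aggregating (R1): 0.5544% + 3.915% = 4.4694%.
4.4694% falls short of the 25% threshold by 20.5306 percentage points.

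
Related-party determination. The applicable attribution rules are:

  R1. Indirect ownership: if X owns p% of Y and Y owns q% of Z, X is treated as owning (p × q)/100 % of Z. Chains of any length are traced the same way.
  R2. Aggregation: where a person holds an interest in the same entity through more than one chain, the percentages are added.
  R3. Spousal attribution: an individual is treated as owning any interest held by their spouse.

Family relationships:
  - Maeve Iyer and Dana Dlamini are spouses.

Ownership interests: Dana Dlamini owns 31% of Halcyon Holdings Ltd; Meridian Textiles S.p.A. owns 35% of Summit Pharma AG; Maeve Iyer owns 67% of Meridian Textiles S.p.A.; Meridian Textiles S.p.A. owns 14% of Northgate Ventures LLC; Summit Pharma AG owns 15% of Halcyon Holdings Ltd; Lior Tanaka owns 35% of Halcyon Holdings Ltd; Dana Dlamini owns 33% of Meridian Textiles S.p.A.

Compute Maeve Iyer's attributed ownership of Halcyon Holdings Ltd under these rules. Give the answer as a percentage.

36.25%

By spousal attribution (R3), Maeve Iyer is treated as also owning Dana Dlamini's interest in Meridian Textiles S.p.A, giving 67% + 33% = 100%.
By spousal attribution (R3), Maeve Iyer is treated as owning Dana Dlamini's 31% interest in Halcyon Holdings Ltd.
Chain via Meridian Textiles S.p.A. → Summit Pharma AG (R1): 100% × 35% × 15% = 5.25% of Halcyon Holdings Ltd.
Direct interest in Halcyon Holdings Ltd: 31%.
Aggregating (R2): 5.25% + 31% = 36.25%.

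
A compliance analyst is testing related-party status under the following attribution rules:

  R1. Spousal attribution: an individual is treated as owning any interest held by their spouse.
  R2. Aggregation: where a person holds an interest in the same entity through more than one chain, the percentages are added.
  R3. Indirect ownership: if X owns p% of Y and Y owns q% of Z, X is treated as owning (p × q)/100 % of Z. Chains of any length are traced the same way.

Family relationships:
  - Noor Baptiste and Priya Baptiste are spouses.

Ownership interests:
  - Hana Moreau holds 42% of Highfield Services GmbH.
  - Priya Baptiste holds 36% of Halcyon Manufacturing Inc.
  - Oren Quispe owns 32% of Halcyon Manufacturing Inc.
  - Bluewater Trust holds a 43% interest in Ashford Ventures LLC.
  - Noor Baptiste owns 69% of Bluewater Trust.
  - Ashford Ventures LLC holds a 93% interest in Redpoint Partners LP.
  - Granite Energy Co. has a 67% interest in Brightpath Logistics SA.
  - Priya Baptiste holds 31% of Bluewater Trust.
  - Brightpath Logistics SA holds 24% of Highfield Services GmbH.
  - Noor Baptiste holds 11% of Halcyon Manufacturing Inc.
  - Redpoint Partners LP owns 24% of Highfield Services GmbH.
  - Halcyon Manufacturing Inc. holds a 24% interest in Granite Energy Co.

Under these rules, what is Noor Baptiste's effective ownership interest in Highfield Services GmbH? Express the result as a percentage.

11.411424%

By spousal attribution (R1), Noor Baptiste is treated as also owning Priya Baptiste's interest in Bluewater Trust, giving 69% + 31% = 100%.
By spousal attribution (R1), Noor Baptiste is treated as also owning Priya Baptiste's interest in Halcyon Manufacturing Inc, giving 11% + 36% = 47%.
Chain via Bluewater Trust → Ashford Ventures LLC → Redpoint Partners LP (R3): 100% × 43% × 93% × 24% = 9.5976% of Highfield Services GmbH.
Chain via Halcyon Manufacturing Inc. → Granite Energy Co. → Brightpath Logistics SA (R3): 47% × 24% × 67% × 24% = 1.813824% of Highfield Services GmbH.
Aggregating (R2): 9.5976% + 1.813824% = 11.411424%.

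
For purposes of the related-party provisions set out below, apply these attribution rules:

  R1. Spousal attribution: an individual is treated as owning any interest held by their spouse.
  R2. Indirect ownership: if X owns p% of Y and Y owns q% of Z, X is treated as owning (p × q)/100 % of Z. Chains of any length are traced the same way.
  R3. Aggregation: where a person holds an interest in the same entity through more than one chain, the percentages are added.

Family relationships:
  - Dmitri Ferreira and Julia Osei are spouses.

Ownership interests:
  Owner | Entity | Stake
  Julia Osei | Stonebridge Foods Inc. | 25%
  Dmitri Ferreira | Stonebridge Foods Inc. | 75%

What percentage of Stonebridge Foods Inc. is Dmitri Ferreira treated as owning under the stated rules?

100%

By spousal attribution (R1), Dmitri Ferreira is treated as also owning Julia Osei's interest in Stonebridge Foods Inc, giving 75% + 25% = 100%.
Direct interest in Stonebridge Foods Inc: 100%.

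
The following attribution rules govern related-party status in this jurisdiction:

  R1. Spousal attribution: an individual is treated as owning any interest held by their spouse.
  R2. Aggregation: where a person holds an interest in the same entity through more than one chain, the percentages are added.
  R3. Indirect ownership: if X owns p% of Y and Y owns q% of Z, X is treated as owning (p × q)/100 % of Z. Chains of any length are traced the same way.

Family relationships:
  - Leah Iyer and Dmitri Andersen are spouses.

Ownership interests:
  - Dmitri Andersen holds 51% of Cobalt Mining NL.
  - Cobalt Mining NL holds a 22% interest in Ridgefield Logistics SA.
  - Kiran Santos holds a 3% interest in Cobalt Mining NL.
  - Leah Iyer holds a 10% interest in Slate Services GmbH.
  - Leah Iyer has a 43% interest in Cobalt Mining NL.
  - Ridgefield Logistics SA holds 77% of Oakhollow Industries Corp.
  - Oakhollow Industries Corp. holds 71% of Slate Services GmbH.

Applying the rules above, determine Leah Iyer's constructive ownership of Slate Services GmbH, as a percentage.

By spousal attribution (R1), Leah Iyer is treated as also owning Dmitri Andersen's interest in Cobalt Mining NL, giving 43% + 51% = 94%.
Chain via Cobalt Mining NL → Ridgefield Logistics SA → Oakhollow Industries Corp. (R3): 94% × 22% × 77% × 71% = 11.305756% of Slate Services GmbH.
Direct interest in Slate Services GmbH: 10%.
Aggregating (R2): 11.305756% + 10% = 21.305756%.

21.305756%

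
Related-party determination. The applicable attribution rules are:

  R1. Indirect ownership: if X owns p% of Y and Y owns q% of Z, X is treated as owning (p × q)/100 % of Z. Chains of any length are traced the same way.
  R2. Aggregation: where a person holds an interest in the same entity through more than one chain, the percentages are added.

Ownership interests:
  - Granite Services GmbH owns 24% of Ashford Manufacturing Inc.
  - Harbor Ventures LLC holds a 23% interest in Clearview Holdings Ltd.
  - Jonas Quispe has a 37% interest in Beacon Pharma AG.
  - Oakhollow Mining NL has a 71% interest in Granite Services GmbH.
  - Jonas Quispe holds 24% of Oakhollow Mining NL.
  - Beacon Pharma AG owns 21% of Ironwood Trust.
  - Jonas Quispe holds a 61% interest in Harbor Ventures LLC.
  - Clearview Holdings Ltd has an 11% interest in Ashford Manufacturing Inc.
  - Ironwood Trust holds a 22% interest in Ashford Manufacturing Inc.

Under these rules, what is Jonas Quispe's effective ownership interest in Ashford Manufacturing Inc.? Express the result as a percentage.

Chain via Harbor Ventures LLC → Clearview Holdings Ltd (R1): 61% × 23% × 11% = 1.5433% of Ashford Manufacturing Inc.
Chain via Oakhollow Mining NL → Granite Services GmbH (R1): 24% × 71% × 24% = 4.0896% of Ashford Manufacturing Inc.
Chain via Beacon Pharma AG → Ironwood Trust (R1): 37% × 21% × 22% = 1.7094% of Ashford Manufacturing Inc.
Aggregating (R2): 1.5433% + 4.0896% + 1.7094% = 7.3423%.

7.3423%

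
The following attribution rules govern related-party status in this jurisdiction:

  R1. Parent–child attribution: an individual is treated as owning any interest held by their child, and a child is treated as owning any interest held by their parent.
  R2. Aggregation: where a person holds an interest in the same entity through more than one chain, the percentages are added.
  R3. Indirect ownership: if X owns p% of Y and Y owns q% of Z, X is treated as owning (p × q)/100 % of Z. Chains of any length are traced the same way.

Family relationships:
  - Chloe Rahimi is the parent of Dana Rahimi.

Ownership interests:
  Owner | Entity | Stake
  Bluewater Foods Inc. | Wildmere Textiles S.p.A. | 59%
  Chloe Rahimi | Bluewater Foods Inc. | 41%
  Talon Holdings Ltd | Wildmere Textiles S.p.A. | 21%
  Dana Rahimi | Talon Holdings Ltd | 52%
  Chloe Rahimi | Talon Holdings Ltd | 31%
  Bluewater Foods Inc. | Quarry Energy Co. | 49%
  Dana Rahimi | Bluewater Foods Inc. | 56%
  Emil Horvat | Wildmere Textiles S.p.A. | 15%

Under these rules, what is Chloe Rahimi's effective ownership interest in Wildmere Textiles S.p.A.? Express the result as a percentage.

By parent–child attribution (R1), Chloe Rahimi is treated as also owning Dana Rahimi's interest in Talon Holdings Ltd, giving 31% + 52% = 83%.
By parent–child attribution (R1), Chloe Rahimi is treated as also owning Dana Rahimi's interest in Bluewater Foods Inc, giving 41% + 56% = 97%.
Chain via Talon Holdings Ltd (R3): 83% × 21% = 17.43% of Wildmere Textiles S.p.A.
Chain via Bluewater Foods Inc. (R3): 97% × 59% = 57.23% of Wildmere Textiles S.p.A.
Aggregating (R2): 17.43% + 57.23% = 74.66%.

74.66%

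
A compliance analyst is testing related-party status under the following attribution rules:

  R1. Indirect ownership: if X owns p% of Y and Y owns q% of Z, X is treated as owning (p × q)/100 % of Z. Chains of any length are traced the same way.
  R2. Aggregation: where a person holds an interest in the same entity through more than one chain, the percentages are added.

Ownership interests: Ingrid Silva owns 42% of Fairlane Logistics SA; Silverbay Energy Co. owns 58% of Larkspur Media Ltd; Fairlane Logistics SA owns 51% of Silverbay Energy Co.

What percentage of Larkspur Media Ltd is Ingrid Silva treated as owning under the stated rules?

12.4236%

Chain via Fairlane Logistics SA → Silverbay Energy Co. (R1): 42% × 51% × 58% = 12.4236% of Larkspur Media Ltd.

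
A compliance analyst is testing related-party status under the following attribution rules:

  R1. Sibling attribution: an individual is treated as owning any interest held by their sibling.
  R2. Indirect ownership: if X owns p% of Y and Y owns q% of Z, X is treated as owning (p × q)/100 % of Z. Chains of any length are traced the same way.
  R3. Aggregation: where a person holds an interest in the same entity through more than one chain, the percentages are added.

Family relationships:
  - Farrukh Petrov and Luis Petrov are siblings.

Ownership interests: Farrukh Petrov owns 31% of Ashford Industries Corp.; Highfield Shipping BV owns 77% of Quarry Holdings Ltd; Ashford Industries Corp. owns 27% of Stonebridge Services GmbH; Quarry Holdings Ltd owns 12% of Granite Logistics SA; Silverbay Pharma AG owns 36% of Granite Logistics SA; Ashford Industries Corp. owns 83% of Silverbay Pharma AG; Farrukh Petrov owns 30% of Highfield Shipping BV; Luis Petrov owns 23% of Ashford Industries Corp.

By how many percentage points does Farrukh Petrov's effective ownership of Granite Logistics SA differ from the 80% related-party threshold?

By sibling attribution (R1), Farrukh Petrov is treated as also owning Luis Petrov's interest in Ashford Industries Corp, giving 31% + 23% = 54%.
Chain via Highfield Shipping BV → Quarry Holdings Ltd (R2): 30% × 77% × 12% = 2.772% of Granite Logistics SA.
Chain via Ashford Industries Corp. → Silverbay Pharma AG (R2): 54% × 83% × 36% = 16.1352% of Granite Logistics SA.
Aggregating (R3): 2.772% + 16.1352% = 18.9072%.
18.9072% falls short of the 80% threshold by 61.0928 percentage points.

61.0928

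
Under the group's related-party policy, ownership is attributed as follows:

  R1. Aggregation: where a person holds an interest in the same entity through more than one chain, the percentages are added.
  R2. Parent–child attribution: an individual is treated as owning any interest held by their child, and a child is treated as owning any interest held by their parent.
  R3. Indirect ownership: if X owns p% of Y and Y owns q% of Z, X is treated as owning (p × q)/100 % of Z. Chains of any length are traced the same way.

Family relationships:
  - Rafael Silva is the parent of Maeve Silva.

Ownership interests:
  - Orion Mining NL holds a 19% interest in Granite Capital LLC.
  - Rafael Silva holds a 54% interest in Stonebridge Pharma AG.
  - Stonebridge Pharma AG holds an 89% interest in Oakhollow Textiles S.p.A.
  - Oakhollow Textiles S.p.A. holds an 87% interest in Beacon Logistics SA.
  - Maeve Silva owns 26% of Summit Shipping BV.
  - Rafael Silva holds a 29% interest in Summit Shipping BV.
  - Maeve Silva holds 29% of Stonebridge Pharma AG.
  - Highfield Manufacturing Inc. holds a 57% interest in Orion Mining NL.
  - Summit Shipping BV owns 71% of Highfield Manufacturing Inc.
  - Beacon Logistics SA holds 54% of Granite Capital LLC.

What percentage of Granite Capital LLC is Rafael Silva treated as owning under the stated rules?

By parent–child attribution (R2), Rafael Silva is treated as also owning Maeve Silva's interest in Summit Shipping BV, giving 29% + 26% = 55%.
By parent–child attribution (R2), Rafael Silva is treated as also owning Maeve Silva's interest in Stonebridge Pharma AG, giving 54% + 29% = 83%.
Chain via Summit Shipping BV → Highfield Manufacturing Inc. → Orion Mining NL (R3): 55% × 71% × 57% × 19% = 4.229115% of Granite Capital LLC.
Chain via Stonebridge Pharma AG → Oakhollow Textiles S.p.A. → Beacon Logistics SA (R3): 83% × 89% × 87% × 54% = 34.704126% of Granite Capital LLC.
Aggregating (R1): 4.229115% + 34.704126% = 38.933241%.

38.933241%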